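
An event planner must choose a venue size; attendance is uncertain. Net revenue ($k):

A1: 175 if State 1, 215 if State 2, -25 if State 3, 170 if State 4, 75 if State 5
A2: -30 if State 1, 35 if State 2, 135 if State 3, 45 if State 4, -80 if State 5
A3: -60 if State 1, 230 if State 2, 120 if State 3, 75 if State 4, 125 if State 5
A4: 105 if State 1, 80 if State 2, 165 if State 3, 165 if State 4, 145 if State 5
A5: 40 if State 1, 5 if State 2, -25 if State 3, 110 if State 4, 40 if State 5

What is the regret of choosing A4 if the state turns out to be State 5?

Best payoff under State 5 is 145.
Regret = 145 − 145 = 0.

0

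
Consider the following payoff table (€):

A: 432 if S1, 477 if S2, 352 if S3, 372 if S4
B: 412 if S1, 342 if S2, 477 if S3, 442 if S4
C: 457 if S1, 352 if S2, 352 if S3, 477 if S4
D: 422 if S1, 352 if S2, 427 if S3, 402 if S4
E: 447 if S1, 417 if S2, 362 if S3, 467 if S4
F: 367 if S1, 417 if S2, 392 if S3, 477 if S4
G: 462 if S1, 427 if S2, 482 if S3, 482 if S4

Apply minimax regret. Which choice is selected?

Column bests: S1=462, S2=477, S3=482, S4=482.
A regrets: 30, 0, 130, 110 → max 130
B regrets: 50, 135, 5, 40 → max 135
C regrets: 5, 125, 130, 5 → max 130
D regrets: 40, 125, 55, 80 → max 125
E regrets: 15, 60, 120, 15 → max 120
F regrets: 95, 60, 90, 5 → max 95
G regrets: 0, 50, 0, 0 → max 50
Smallest max regret = 50 → G.

G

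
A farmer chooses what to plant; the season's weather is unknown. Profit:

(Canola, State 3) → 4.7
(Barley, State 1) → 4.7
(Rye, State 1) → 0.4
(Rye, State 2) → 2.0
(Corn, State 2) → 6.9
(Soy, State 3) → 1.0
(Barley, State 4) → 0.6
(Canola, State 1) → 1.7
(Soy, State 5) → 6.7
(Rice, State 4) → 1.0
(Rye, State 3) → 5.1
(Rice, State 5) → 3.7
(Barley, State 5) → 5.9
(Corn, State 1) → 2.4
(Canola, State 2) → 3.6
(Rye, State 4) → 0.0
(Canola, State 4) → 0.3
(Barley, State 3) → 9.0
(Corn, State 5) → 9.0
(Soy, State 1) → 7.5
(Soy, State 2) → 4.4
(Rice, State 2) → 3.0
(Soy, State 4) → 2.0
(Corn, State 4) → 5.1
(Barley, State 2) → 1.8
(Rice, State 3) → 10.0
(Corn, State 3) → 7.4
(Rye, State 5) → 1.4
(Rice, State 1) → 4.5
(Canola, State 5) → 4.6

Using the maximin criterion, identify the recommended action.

Row minima: Corn=2.4, Soy=1.0, Canola=0.3, Rice=1.0, Rye=0.0, Barley=0.6
Best worst-case = 2.4 → Corn.

Corn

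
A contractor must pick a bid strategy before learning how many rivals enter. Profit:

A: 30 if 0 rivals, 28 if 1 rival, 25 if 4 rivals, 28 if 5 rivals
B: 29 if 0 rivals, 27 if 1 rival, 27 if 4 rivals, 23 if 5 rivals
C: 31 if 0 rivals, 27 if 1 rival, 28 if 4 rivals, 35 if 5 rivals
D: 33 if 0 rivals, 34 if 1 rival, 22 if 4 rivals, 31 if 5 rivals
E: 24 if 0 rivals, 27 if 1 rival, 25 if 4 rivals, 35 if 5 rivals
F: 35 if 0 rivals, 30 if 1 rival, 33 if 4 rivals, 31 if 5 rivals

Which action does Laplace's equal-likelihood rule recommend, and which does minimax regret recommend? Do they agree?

laplace → F; minimax regret → F (agree)

Row averages: A=27.75, B=26.5, C=30.25, D=30, E=27.75, F=32.25
Highest average = 32.25 → F.
Column bests: 0 rivals=35, 1 rival=34, 4 rivals=33, 5 rivals=35.
A regrets: 5, 6, 8, 7 → max 8
B regrets: 6, 7, 6, 12 → max 12
C regrets: 4, 7, 5, 0 → max 7
D regrets: 2, 0, 11, 4 → max 11
E regrets: 11, 7, 8, 0 → max 11
F regrets: 0, 4, 0, 4 → max 4
Smallest max regret = 4 → F.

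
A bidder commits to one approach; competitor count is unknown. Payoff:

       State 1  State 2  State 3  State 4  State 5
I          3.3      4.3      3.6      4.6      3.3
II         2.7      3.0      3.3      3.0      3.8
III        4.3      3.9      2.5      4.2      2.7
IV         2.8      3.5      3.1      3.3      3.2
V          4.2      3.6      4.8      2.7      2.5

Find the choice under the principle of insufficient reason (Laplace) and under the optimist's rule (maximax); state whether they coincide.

laplace → I; maximax → V (disagree)

Row averages: I=3.82, II=3.16, III=3.52, IV=3.18, V=3.56
Highest average = 3.82 → I.
Row maxima: I=4.6, II=3.8, III=4.3, IV=3.5, V=4.8
Best best-case = 4.8 → V.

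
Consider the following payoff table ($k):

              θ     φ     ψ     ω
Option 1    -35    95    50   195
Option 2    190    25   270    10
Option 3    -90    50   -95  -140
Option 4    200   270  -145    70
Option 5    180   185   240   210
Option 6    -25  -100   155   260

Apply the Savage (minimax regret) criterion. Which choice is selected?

Column bests: θ=200, φ=270, ψ=270, ω=260.
Option 1 regrets: 235, 175, 220, 65 → max 235
Option 2 regrets: 10, 245, 0, 250 → max 250
Option 3 regrets: 290, 220, 365, 400 → max 400
Option 4 regrets: 0, 0, 415, 190 → max 415
Option 5 regrets: 20, 85, 30, 50 → max 85
Option 6 regrets: 225, 370, 115, 0 → max 370
Smallest max regret = 85 → Option 5.

Option 5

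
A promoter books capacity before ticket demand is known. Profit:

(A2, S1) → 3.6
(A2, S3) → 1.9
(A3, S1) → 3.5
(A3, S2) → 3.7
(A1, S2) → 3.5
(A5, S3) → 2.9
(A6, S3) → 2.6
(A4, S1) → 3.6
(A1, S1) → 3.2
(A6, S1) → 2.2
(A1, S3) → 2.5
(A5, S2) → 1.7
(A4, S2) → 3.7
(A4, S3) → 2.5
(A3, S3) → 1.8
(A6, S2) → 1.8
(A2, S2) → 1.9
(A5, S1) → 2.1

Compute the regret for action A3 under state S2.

0.0

Best payoff under S2 is 3.7.
Regret = 3.7 − 3.7 = 0.0.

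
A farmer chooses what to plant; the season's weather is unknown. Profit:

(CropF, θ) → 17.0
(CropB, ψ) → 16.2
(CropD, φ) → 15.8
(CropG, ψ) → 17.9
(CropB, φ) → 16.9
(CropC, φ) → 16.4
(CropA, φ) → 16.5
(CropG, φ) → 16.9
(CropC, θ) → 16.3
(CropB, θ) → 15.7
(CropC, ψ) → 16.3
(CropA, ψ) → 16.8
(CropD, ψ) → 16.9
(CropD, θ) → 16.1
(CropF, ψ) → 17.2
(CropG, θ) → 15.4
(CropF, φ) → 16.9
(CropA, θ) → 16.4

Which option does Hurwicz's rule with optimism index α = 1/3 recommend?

CropF

CropC: 1/3·16.4 + 2/3·16.3 = 49/3
CropA: 1/3·16.8 + 2/3·16.4 = 248/15
CropB: 1/3·16.9 + 2/3·15.7 = 16.1
CropF: 1/3·17.2 + 2/3·16.9 = 17
CropG: 1/3·17.9 + 2/3·15.4 = 487/30
CropD: 1/3·16.9 + 2/3·15.8 = 97/6
Highest Hurwicz score = 17 → CropF.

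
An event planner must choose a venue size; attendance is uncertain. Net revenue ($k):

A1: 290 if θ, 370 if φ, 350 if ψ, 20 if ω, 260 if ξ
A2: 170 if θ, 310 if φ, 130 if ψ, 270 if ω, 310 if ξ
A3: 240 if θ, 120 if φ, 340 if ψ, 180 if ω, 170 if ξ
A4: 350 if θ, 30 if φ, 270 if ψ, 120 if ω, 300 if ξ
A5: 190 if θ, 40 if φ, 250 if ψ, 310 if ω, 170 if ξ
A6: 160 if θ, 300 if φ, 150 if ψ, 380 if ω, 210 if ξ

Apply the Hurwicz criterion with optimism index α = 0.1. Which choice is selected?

A1: 0.1·370 + 0.9·20 = 55
A2: 0.1·310 + 0.9·130 = 148
A3: 0.1·340 + 0.9·120 = 142
A4: 0.1·350 + 0.9·30 = 62
A5: 0.1·310 + 0.9·40 = 67
A6: 0.1·380 + 0.9·150 = 173
Highest Hurwicz score = 173 → A6.

A6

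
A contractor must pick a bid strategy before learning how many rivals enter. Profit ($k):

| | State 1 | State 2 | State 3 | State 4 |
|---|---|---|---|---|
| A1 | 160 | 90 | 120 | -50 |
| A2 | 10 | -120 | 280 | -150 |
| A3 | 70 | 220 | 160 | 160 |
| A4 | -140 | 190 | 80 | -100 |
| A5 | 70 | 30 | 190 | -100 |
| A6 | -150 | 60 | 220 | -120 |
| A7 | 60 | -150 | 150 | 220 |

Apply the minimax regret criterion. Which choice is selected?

Column bests: State 1=160, State 2=220, State 3=280, State 4=220.
A1 regrets: 0, 130, 160, 270 → max 270
A2 regrets: 150, 340, 0, 370 → max 370
A3 regrets: 90, 0, 120, 60 → max 120
A4 regrets: 300, 30, 200, 320 → max 320
A5 regrets: 90, 190, 90, 320 → max 320
A6 regrets: 310, 160, 60, 340 → max 340
A7 regrets: 100, 370, 130, 0 → max 370
Smallest max regret = 120 → A3.

A3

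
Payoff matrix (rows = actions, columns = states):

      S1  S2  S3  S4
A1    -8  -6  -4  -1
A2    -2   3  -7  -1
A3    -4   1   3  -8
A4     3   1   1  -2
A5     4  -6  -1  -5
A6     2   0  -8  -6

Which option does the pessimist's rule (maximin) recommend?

A4

Row minima: A1=-8, A2=-7, A3=-8, A4=-2, A5=-6, A6=-8
Best worst-case = -2 → A4.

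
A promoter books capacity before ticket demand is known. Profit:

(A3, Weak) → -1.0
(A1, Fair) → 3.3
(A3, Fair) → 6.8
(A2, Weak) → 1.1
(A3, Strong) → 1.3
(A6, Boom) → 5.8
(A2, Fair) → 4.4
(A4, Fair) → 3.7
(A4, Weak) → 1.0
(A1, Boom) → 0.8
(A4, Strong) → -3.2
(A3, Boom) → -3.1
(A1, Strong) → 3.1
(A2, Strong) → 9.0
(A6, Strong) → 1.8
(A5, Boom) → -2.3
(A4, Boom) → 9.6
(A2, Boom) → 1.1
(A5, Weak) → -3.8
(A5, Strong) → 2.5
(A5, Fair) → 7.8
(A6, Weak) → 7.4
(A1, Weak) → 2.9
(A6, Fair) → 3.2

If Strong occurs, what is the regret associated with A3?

7.7

Best payoff under Strong is 9.0.
Regret = 9.0 − 1.3 = 7.7.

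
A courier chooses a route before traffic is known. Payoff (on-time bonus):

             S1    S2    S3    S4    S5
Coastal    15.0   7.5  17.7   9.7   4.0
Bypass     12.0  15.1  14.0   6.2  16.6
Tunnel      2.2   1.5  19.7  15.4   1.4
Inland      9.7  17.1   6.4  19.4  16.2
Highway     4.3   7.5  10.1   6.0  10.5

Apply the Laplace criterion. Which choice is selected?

Row averages: Coastal=10.78, Bypass=12.78, Tunnel=8.04, Inland=13.76, Highway=7.68
Highest average = 13.76 → Inland.

Inland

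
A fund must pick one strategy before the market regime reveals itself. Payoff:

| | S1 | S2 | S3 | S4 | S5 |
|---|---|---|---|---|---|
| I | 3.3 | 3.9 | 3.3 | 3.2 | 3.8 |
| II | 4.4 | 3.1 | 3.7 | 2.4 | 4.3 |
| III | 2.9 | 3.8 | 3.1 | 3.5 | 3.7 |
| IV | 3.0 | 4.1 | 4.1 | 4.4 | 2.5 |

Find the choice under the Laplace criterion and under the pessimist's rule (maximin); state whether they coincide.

Row averages: I=3.5, II=3.58, III=3.4, IV=3.62
Highest average = 3.62 → IV.
Row minima: I=3.2, II=2.4, III=2.9, IV=2.5
Best worst-case = 3.2 → I.

laplace → IV; maximin → I (disagree)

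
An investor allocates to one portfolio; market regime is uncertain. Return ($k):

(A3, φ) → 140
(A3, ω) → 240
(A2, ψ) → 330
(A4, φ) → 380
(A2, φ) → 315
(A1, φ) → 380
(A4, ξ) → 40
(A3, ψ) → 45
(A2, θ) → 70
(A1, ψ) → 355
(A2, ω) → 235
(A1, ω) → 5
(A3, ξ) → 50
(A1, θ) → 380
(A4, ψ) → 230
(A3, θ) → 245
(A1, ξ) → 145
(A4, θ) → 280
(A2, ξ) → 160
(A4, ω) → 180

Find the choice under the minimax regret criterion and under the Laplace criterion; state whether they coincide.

Column bests: θ=380, φ=380, ψ=355, ω=240, ξ=160.
A1 regrets: 0, 0, 0, 235, 15 → max 235
A2 regrets: 310, 65, 25, 5, 0 → max 310
A3 regrets: 135, 240, 310, 0, 110 → max 310
A4 regrets: 100, 0, 125, 60, 120 → max 125
Smallest max regret = 125 → A4.
Row averages: A1=253, A2=222, A3=144, A4=222
Highest average = 253 → A1.

minimax regret → A4; laplace → A1 (disagree)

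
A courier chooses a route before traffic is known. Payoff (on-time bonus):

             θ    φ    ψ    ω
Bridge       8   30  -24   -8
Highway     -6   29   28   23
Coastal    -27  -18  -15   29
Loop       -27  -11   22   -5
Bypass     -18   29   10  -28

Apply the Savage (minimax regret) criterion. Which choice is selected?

Column bests: θ=8, φ=30, ψ=28, ω=29.
Bridge regrets: 0, 0, 52, 37 → max 52
Highway regrets: 14, 1, 0, 6 → max 14
Coastal regrets: 35, 48, 43, 0 → max 48
Loop regrets: 35, 41, 6, 34 → max 41
Bypass regrets: 26, 1, 18, 57 → max 57
Smallest max regret = 14 → Highway.

Highway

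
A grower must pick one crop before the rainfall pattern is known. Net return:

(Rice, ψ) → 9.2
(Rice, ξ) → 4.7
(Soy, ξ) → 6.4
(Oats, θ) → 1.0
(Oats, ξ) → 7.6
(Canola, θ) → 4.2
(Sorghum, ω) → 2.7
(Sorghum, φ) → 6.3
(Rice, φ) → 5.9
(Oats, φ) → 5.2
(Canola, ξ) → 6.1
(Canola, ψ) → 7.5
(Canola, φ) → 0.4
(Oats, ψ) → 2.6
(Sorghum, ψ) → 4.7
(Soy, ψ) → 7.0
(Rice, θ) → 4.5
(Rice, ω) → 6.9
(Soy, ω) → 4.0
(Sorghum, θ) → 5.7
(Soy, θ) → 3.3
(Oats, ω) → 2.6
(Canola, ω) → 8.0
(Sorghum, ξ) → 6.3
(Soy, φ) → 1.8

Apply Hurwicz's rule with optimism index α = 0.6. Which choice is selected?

Oats: 0.6·7.6 + 0.4·1.0 = 4.96
Canola: 0.6·8.0 + 0.4·0.4 = 4.96
Sorghum: 0.6·6.3 + 0.4·2.7 = 4.86
Soy: 0.6·7.0 + 0.4·1.8 = 4.92
Rice: 0.6·9.2 + 0.4·4.5 = 7.32
Highest Hurwicz score = 7.32 → Rice.

Rice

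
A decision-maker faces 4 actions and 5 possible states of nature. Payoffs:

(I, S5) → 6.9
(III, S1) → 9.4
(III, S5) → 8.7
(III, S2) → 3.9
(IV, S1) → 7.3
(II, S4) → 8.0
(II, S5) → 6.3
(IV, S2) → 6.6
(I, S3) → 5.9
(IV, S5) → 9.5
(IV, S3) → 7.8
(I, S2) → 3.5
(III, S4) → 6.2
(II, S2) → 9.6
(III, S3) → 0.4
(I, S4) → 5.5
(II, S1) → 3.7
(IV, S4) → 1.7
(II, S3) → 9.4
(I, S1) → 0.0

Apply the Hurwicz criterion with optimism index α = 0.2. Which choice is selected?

I: 0.2·6.9 + 0.8·0.0 = 1.38
II: 0.2·9.6 + 0.8·3.7 = 4.88
III: 0.2·9.4 + 0.8·0.4 = 2.2
IV: 0.2·9.5 + 0.8·1.7 = 3.26
Highest Hurwicz score = 4.88 → II.

II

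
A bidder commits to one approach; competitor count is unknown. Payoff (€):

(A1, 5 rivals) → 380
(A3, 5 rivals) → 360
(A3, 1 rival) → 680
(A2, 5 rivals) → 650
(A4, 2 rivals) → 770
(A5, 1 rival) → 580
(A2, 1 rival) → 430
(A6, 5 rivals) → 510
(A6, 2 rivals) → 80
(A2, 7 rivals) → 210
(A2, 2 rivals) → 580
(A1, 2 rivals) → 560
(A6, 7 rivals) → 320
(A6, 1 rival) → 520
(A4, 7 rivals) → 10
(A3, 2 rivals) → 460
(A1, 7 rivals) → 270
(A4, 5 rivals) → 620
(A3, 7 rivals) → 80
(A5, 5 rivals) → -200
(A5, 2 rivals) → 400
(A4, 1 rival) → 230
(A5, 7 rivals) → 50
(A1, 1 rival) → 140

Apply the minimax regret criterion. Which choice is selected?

A2

Column bests: 1 rival=680, 2 rivals=770, 5 rivals=650, 7 rivals=320.
A1 regrets: 540, 210, 270, 50 → max 540
A2 regrets: 250, 190, 0, 110 → max 250
A3 regrets: 0, 310, 290, 240 → max 310
A4 regrets: 450, 0, 30, 310 → max 450
A5 regrets: 100, 370, 850, 270 → max 850
A6 regrets: 160, 690, 140, 0 → max 690
Smallest max regret = 250 → A2.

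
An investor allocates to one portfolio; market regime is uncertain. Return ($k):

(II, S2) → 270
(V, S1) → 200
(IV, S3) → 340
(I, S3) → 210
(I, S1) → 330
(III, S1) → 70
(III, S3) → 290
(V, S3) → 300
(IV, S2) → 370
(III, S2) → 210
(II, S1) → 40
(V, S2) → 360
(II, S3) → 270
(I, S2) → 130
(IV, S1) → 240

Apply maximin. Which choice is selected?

IV

Row minima: I=130, II=40, III=70, IV=240, V=200
Best worst-case = 240 → IV.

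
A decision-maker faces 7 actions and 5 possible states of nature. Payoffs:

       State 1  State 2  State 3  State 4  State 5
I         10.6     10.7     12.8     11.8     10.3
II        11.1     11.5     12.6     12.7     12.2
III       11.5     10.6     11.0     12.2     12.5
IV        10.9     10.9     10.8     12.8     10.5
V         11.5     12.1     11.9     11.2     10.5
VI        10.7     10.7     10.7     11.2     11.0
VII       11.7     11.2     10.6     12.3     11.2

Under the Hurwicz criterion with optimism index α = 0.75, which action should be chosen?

I: 0.75·12.8 + 0.25·10.3 = 12.175
II: 0.75·12.7 + 0.25·11.1 = 12.3
III: 0.75·12.5 + 0.25·10.6 = 12.025
IV: 0.75·12.8 + 0.25·10.5 = 12.225
V: 0.75·12.1 + 0.25·10.5 = 11.7
VI: 0.75·11.2 + 0.25·10.7 = 11.075
VII: 0.75·12.3 + 0.25·10.6 = 11.875
Highest Hurwicz score = 12.3 → II.

II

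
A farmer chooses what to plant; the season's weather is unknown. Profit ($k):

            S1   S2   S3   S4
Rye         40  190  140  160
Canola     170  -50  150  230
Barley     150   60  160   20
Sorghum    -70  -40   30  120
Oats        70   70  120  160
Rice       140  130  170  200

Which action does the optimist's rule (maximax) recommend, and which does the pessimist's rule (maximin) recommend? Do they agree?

maximax → Canola; maximin → Rice (disagree)

Row maxima: Rye=190, Canola=230, Barley=160, Sorghum=120, Oats=160, Rice=200
Best best-case = 230 → Canola.
Row minima: Rye=40, Canola=-50, Barley=20, Sorghum=-70, Oats=70, Rice=130
Best worst-case = 130 → Rice.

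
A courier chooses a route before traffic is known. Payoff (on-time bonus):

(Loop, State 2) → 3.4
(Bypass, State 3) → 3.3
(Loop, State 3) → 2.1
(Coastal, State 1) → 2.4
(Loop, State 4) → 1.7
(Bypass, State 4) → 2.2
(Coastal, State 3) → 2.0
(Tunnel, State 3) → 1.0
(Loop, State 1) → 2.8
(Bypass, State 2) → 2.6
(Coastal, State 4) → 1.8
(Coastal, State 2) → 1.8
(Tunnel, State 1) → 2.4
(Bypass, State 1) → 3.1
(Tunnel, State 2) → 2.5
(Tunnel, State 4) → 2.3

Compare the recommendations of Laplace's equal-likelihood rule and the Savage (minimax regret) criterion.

Row averages: Bypass=2.8, Loop=2.5, Coastal=2, Tunnel=2.05
Highest average = 2.8 → Bypass.
Column bests: State 1=3.1, State 2=3.4, State 3=3.3, State 4=2.3.
Bypass regrets: 0.0, 0.8, 0.0, 0.1 → max 0.8
Loop regrets: 0.3, 0.0, 1.2, 0.6 → max 1.2
Coastal regrets: 0.7, 1.6, 1.3, 0.5 → max 1.6
Tunnel regrets: 0.7, 0.9, 2.3, 0.0 → max 2.3
Smallest max regret = 0.8 → Bypass.

laplace → Bypass; minimax regret → Bypass (agree)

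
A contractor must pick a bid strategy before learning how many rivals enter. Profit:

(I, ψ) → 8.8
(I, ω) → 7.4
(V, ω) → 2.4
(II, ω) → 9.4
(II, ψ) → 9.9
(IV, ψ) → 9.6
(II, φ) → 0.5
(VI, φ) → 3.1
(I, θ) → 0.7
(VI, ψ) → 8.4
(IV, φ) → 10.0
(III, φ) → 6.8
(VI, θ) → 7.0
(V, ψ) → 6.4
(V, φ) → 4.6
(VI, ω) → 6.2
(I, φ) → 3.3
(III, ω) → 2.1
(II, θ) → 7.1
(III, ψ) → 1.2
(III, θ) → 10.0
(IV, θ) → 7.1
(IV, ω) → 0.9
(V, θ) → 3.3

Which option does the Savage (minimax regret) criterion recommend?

VI

Column bests: θ=10.0, φ=10.0, ψ=9.9, ω=9.4.
I regrets: 9.3, 6.7, 1.1, 2.0 → max 9.3
II regrets: 2.9, 9.5, 0.0, 0.0 → max 9.5
III regrets: 0.0, 3.2, 8.7, 7.3 → max 8.7
IV regrets: 2.9, 0.0, 0.3, 8.5 → max 8.5
V regrets: 6.7, 5.4, 3.5, 7.0 → max 7.0
VI regrets: 3.0, 6.9, 1.5, 3.2 → max 6.9
Smallest max regret = 6.9 → VI.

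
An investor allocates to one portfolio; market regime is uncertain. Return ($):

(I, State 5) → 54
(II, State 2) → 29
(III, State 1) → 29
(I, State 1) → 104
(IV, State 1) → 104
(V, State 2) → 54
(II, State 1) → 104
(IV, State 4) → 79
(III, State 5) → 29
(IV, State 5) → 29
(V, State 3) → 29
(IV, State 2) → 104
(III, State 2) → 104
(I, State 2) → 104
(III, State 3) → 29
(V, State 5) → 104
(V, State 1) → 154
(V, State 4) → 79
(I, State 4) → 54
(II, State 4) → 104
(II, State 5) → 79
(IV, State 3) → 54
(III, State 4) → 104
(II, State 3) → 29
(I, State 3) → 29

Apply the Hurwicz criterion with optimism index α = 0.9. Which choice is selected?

I: 0.9·104 + 0.1·29 = 96.5
II: 0.9·104 + 0.1·29 = 96.5
III: 0.9·104 + 0.1·29 = 96.5
IV: 0.9·104 + 0.1·29 = 96.5
V: 0.9·154 + 0.1·29 = 141.5
Highest Hurwicz score = 141.5 → V.

V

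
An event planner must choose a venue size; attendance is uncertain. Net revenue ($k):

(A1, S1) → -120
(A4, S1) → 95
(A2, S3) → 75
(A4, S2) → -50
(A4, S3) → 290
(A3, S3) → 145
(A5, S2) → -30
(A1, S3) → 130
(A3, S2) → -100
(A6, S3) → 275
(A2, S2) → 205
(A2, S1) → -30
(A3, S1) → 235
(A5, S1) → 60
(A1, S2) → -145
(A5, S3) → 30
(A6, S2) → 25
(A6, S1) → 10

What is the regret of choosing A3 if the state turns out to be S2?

305

Best payoff under S2 is 205.
Regret = 205 − (-100) = 305.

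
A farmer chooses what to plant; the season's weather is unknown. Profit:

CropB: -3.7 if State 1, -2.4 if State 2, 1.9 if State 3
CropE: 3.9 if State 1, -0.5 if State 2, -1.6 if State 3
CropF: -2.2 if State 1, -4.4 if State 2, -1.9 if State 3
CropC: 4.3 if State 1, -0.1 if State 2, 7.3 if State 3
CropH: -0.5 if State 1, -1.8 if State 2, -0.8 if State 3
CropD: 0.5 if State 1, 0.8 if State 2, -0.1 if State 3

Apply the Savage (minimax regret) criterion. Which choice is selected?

Column bests: State 1=4.3, State 2=0.8, State 3=7.3.
CropB regrets: 8.0, 3.2, 5.4 → max 8.0
CropE regrets: 0.4, 1.3, 8.9 → max 8.9
CropF regrets: 6.5, 5.2, 9.2 → max 9.2
CropC regrets: 0.0, 0.9, 0.0 → max 0.9
CropH regrets: 4.8, 2.6, 8.1 → max 8.1
CropD regrets: 3.8, 0.0, 7.4 → max 7.4
Smallest max regret = 0.9 → CropC.

CropC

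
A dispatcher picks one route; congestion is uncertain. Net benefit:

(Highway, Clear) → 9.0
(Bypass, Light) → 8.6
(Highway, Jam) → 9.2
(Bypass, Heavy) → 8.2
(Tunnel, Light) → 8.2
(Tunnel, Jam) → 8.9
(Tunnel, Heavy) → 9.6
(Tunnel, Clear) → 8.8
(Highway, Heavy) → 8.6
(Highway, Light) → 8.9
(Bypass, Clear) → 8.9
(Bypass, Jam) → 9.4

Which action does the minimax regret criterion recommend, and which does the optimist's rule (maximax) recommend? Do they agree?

Column bests: Clear=9.0, Light=8.9, Heavy=9.6, Jam=9.4.
Bypass regrets: 0.1, 0.3, 1.4, 0.0 → max 1.4
Tunnel regrets: 0.2, 0.7, 0.0, 0.5 → max 0.7
Highway regrets: 0.0, 0.0, 1.0, 0.2 → max 1.0
Smallest max regret = 0.7 → Tunnel.
Row maxima: Bypass=9.4, Tunnel=9.6, Highway=9.2
Best best-case = 9.6 → Tunnel.

minimax regret → Tunnel; maximax → Tunnel (agree)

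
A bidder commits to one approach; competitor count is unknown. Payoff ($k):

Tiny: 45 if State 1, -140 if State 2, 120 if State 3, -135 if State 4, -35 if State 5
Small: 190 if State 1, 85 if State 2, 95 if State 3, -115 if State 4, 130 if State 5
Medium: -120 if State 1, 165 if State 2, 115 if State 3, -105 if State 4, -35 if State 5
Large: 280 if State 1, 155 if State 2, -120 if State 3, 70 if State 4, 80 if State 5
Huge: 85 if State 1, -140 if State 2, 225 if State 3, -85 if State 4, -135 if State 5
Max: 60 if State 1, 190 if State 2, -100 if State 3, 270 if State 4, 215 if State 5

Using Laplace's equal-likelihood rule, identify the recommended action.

Max

Row averages: Tiny=-29, Small=77, Medium=4, Large=93, Huge=-10, Max=127
Highest average = 127 → Max.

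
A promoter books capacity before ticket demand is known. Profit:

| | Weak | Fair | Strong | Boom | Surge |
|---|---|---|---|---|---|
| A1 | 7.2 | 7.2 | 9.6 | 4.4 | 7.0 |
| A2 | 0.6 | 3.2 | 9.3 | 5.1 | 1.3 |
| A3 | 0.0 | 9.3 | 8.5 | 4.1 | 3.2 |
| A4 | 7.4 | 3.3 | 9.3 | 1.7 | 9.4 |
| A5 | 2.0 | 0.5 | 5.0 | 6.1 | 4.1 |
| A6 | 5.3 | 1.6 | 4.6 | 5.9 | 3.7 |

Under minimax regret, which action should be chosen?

Column bests: Weak=7.4, Fair=9.3, Strong=9.6, Boom=6.1, Surge=9.4.
A1 regrets: 0.2, 2.1, 0.0, 1.7, 2.4 → max 2.4
A2 regrets: 6.8, 6.1, 0.3, 1.0, 8.1 → max 8.1
A3 regrets: 7.4, 0.0, 1.1, 2.0, 6.2 → max 7.4
A4 regrets: 0.0, 6.0, 0.3, 4.4, 0.0 → max 6.0
A5 regrets: 5.4, 8.8, 4.6, 0.0, 5.3 → max 8.8
A6 regrets: 2.1, 7.7, 5.0, 0.2, 5.7 → max 7.7
Smallest max regret = 2.4 → A1.

A1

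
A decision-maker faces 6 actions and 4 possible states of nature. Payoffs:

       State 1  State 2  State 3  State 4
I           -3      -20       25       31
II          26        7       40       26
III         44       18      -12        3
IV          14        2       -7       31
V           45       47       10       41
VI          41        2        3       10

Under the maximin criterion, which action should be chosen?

V

Row minima: I=-20, II=7, III=-12, IV=-7, V=10, VI=2
Best worst-case = 10 → V.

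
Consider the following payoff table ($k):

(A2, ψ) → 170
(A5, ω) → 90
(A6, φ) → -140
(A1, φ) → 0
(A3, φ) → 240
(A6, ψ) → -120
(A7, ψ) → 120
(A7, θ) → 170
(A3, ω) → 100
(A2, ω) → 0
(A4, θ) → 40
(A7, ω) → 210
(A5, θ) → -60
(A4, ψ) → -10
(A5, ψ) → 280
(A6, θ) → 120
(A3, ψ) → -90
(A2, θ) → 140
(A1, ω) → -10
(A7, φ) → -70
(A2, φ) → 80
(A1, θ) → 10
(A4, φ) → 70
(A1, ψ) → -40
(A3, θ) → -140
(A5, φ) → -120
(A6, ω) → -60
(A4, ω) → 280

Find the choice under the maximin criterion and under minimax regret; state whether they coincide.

Row minima: A1=-40, A2=0, A3=-140, A4=-10, A5=-120, A6=-140, A7=-70
Best worst-case = 0 → A2.
Column bests: θ=170, φ=240, ψ=280, ω=280.
A1 regrets: 160, 240, 320, 290 → max 320
A2 regrets: 30, 160, 110, 280 → max 280
A3 regrets: 310, 0, 370, 180 → max 370
A4 regrets: 130, 170, 290, 0 → max 290
A5 regrets: 230, 360, 0, 190 → max 360
A6 regrets: 50, 380, 400, 340 → max 400
A7 regrets: 0, 310, 160, 70 → max 310
Smallest max regret = 280 → A2.

maximin → A2; minimax regret → A2 (agree)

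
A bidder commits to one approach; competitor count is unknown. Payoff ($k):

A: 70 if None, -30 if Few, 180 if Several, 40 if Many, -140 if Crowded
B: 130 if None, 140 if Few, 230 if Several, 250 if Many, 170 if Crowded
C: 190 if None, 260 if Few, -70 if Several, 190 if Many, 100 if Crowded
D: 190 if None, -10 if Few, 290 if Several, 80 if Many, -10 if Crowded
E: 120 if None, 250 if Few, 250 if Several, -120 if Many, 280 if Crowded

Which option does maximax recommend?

D

Row maxima: A=180, B=250, C=260, D=290, E=280
Best best-case = 290 → D.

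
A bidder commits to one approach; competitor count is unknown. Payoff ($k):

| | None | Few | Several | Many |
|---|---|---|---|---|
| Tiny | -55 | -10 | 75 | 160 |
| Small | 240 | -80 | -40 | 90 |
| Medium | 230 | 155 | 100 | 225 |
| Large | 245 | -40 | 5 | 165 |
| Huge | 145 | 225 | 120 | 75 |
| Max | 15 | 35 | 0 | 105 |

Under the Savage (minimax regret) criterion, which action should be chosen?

Column bests: None=245, Few=225, Several=120, Many=225.
Tiny regrets: 300, 235, 45, 65 → max 300
Small regrets: 5, 305, 160, 135 → max 305
Medium regrets: 15, 70, 20, 0 → max 70
Large regrets: 0, 265, 115, 60 → max 265
Huge regrets: 100, 0, 0, 150 → max 150
Max regrets: 230, 190, 120, 120 → max 230
Smallest max regret = 70 → Medium.

Medium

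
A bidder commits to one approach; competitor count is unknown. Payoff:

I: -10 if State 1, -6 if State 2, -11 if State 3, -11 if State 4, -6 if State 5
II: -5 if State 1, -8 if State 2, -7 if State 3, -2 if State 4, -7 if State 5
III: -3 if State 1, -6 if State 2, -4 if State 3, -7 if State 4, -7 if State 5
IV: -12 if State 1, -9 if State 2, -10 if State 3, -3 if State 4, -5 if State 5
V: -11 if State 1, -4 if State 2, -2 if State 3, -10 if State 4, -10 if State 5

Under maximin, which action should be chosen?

Row minima: I=-11, II=-8, III=-7, IV=-12, V=-11
Best worst-case = -7 → III.

III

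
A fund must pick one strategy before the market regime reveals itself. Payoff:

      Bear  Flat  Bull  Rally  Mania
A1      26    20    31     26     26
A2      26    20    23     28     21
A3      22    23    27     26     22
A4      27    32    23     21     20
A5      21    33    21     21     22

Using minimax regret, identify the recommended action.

A4

Column bests: Bear=27, Flat=33, Bull=31, Rally=28, Mania=26.
A1 regrets: 1, 13, 0, 2, 0 → max 13
A2 regrets: 1, 13, 8, 0, 5 → max 13
A3 regrets: 5, 10, 4, 2, 4 → max 10
A4 regrets: 0, 1, 8, 7, 6 → max 8
A5 regrets: 6, 0, 10, 7, 4 → max 10
Smallest max regret = 8 → A4.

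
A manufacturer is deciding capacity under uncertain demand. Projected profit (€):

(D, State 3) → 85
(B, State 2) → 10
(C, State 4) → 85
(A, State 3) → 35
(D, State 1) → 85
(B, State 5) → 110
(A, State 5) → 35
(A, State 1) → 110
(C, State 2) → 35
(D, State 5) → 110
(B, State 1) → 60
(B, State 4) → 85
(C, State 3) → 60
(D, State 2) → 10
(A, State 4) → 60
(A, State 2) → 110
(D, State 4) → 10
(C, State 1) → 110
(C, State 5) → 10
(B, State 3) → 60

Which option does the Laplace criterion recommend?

A

Row averages: A=70, B=65, C=60, D=60
Highest average = 70 → A.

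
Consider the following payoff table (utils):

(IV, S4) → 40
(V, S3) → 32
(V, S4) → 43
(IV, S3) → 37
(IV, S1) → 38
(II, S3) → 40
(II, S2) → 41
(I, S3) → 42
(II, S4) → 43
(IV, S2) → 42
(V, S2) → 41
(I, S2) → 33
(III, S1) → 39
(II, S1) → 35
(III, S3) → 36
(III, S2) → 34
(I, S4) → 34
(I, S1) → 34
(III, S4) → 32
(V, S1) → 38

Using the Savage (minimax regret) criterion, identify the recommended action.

Column bests: S1=39, S2=42, S3=42, S4=43.
I regrets: 5, 9, 0, 9 → max 9
II regrets: 4, 1, 2, 0 → max 4
III regrets: 0, 8, 6, 11 → max 11
IV regrets: 1, 0, 5, 3 → max 5
V regrets: 1, 1, 10, 0 → max 10
Smallest max regret = 4 → II.

II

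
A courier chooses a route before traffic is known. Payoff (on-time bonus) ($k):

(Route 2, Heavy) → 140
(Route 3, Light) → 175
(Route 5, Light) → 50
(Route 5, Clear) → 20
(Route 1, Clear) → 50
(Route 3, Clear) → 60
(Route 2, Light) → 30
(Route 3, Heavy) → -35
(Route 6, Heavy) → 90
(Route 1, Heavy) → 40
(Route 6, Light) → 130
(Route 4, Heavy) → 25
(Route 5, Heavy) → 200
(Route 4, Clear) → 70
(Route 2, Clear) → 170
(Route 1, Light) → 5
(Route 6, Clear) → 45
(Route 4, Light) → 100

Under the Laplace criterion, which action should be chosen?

Row averages: Route 1=95/3, Route 2=340/3, Route 3=200/3, Route 4=65, Route 5=90, Route 6=265/3
Highest average = 340/3 → Route 2.

Route 2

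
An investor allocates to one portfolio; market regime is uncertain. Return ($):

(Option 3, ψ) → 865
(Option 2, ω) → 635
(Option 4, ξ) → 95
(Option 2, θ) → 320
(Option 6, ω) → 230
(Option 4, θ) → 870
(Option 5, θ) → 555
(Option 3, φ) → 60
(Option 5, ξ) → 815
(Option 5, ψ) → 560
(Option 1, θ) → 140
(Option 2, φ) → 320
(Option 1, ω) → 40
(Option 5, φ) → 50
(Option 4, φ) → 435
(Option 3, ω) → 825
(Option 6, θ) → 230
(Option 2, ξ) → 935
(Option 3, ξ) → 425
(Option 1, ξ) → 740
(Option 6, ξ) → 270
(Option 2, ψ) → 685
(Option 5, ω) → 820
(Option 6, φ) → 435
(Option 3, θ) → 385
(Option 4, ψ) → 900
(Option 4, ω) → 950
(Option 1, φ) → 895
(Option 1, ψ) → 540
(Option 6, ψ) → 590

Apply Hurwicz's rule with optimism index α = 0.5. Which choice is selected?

Option 2

Option 1: 0.5·895 + 0.5·40 = 467.5
Option 2: 0.5·935 + 0.5·320 = 627.5
Option 3: 0.5·865 + 0.5·60 = 462.5
Option 4: 0.5·950 + 0.5·95 = 522.5
Option 5: 0.5·820 + 0.5·50 = 435
Option 6: 0.5·590 + 0.5·230 = 410
Highest Hurwicz score = 627.5 → Option 2.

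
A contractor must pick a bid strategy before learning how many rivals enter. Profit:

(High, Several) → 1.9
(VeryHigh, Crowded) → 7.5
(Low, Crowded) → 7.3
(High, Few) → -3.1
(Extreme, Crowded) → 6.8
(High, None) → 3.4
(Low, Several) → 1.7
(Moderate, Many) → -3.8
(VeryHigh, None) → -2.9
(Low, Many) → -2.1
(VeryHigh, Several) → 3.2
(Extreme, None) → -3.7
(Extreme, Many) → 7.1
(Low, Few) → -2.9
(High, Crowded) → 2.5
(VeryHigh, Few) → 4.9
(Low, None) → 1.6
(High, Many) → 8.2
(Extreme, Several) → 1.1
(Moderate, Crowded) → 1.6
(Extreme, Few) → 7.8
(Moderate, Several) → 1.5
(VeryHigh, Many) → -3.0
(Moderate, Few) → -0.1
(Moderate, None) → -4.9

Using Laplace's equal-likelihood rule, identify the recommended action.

Row averages: Low=1.12, Moderate=-1.14, High=2.58, VeryHigh=1.94, Extreme=3.82
Highest average = 3.82 → Extreme.

Extreme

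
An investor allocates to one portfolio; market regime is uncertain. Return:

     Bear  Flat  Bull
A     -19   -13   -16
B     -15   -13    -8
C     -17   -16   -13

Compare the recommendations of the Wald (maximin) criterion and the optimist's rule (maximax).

Row minima: A=-19, B=-15, C=-17
Best worst-case = -15 → B.
Row maxima: A=-13, B=-8, C=-13
Best best-case = -8 → B.

maximin → B; maximax → B (agree)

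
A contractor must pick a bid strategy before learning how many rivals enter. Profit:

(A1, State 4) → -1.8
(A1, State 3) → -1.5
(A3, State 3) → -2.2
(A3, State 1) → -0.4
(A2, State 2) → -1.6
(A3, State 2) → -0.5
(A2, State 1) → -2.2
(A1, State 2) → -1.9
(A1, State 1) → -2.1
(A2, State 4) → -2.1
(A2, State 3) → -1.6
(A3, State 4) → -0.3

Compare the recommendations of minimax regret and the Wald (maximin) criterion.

Column bests: State 1=-0.4, State 2=-0.5, State 3=-1.5, State 4=-0.3.
A1 regrets: 1.7, 1.4, 0.0, 1.5 → max 1.7
A2 regrets: 1.8, 1.1, 0.1, 1.8 → max 1.8
A3 regrets: 0.0, 0.0, 0.7, 0.0 → max 0.7
Smallest max regret = 0.7 → A3.
Row minima: A1=-2.1, A2=-2.2, A3=-2.2
Best worst-case = -2.1 → A1.

minimax regret → A3; maximin → A1 (disagree)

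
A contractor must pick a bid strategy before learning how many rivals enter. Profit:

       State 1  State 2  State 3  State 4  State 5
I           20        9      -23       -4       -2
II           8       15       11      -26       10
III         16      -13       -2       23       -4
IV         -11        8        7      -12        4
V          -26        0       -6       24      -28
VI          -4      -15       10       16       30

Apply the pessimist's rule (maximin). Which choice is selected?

Row minima: I=-23, II=-26, III=-13, IV=-12, V=-28, VI=-15
Best worst-case = -12 → IV.

IV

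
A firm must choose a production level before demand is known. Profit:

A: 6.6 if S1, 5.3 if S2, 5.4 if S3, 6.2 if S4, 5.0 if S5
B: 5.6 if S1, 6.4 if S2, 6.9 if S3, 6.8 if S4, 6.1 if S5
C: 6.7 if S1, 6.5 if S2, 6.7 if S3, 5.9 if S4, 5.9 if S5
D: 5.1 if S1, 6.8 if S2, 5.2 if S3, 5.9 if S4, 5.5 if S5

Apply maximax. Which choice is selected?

Row maxima: A=6.6, B=6.9, C=6.7, D=6.8
Best best-case = 6.9 → B.

B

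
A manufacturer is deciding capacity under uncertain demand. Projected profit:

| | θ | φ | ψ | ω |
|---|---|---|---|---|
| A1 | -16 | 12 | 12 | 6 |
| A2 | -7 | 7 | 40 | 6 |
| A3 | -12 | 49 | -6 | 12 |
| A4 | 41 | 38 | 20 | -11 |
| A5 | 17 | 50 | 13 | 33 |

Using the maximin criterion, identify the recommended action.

Row minima: A1=-16, A2=-7, A3=-12, A4=-11, A5=13
Best worst-case = 13 → A5.

A5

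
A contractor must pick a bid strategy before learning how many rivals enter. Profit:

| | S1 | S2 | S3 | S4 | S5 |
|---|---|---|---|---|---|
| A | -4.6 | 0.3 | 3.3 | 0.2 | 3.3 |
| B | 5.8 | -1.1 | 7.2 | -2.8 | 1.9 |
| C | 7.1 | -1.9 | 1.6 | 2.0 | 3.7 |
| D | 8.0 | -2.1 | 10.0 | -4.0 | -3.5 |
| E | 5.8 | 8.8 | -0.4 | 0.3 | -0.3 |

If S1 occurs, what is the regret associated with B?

Best payoff under S1 is 8.0.
Regret = 8.0 − 5.8 = 2.2.

2.2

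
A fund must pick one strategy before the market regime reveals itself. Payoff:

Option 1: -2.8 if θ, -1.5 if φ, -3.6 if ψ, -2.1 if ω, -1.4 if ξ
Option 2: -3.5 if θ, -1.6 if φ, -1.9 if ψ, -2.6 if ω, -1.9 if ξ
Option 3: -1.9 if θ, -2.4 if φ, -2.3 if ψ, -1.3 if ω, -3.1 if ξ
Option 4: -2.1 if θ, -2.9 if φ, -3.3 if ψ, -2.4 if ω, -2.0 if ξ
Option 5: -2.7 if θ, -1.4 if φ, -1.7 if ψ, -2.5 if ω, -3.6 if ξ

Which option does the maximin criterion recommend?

Option 3

Row minima: Option 1=-3.6, Option 2=-3.5, Option 3=-3.1, Option 4=-3.3, Option 5=-3.6
Best worst-case = -3.1 → Option 3.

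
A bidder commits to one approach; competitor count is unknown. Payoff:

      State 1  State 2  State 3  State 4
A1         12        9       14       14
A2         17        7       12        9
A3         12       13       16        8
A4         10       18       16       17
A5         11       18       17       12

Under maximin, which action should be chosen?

Row minima: A1=9, A2=7, A3=8, A4=10, A5=11
Best worst-case = 11 → A5.

A5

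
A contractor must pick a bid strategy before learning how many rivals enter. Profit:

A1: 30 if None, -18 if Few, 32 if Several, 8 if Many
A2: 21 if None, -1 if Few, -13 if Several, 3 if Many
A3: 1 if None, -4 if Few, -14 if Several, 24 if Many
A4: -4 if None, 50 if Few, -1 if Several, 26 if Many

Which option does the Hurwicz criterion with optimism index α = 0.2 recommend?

A1: 0.2·32 + 0.8·(-18) = -8
A2: 0.2·21 + 0.8·(-13) = -6.2
A3: 0.2·24 + 0.8·(-14) = -6.4
A4: 0.2·50 + 0.8·(-4) = 6.8
Highest Hurwicz score = 6.8 → A4.

A4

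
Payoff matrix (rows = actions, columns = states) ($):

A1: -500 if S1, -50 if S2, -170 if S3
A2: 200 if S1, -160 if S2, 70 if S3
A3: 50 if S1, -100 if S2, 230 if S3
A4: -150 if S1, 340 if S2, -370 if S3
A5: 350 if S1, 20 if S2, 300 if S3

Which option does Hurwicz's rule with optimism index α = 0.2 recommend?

A1: 0.2·(-50) + 0.8·(-500) = -410
A2: 0.2·200 + 0.8·(-160) = -88
A3: 0.2·230 + 0.8·(-100) = -34
A4: 0.2·340 + 0.8·(-370) = -228
A5: 0.2·350 + 0.8·20 = 86
Highest Hurwicz score = 86 → A5.

A5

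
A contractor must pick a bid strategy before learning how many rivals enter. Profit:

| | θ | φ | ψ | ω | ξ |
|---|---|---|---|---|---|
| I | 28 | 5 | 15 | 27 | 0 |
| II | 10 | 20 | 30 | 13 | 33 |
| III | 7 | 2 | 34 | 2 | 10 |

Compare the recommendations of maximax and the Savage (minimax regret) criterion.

maximax → III; minimax regret → II (disagree)

Row maxima: I=28, II=33, III=34
Best best-case = 34 → III.
Column bests: θ=28, φ=20, ψ=34, ω=27, ξ=33.
I regrets: 0, 15, 19, 0, 33 → max 33
II regrets: 18, 0, 4, 14, 0 → max 18
III regrets: 21, 18, 0, 25, 23 → max 25
Smallest max regret = 18 → II.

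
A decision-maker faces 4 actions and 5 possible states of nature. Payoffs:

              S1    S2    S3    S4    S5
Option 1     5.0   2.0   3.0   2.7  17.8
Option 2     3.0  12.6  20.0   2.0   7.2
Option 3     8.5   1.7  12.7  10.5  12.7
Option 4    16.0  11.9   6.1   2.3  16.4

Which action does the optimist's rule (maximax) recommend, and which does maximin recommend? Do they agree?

maximax → Option 2; maximin → Option 4 (disagree)

Row maxima: Option 1=17.8, Option 2=20.0, Option 3=12.7, Option 4=16.4
Best best-case = 20.0 → Option 2.
Row minima: Option 1=2.0, Option 2=2.0, Option 3=1.7, Option 4=2.3
Best worst-case = 2.3 → Option 4.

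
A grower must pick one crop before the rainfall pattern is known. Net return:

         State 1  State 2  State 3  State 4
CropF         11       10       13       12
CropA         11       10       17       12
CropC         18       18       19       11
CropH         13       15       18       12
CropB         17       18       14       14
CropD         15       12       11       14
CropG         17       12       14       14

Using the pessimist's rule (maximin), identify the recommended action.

CropB

Row minima: CropF=10, CropA=10, CropC=11, CropH=12, CropB=14, CropD=11, CropG=12
Best worst-case = 14 → CropB.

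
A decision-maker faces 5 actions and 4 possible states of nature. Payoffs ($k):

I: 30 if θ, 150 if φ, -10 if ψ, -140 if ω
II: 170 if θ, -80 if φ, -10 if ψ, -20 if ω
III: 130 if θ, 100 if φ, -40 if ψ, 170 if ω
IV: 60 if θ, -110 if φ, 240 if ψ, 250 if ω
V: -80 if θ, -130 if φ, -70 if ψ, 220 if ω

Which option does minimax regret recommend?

IV

Column bests: θ=170, φ=150, ψ=240, ω=250.
I regrets: 140, 0, 250, 390 → max 390
II regrets: 0, 230, 250, 270 → max 270
III regrets: 40, 50, 280, 80 → max 280
IV regrets: 110, 260, 0, 0 → max 260
V regrets: 250, 280, 310, 30 → max 310
Smallest max regret = 260 → IV.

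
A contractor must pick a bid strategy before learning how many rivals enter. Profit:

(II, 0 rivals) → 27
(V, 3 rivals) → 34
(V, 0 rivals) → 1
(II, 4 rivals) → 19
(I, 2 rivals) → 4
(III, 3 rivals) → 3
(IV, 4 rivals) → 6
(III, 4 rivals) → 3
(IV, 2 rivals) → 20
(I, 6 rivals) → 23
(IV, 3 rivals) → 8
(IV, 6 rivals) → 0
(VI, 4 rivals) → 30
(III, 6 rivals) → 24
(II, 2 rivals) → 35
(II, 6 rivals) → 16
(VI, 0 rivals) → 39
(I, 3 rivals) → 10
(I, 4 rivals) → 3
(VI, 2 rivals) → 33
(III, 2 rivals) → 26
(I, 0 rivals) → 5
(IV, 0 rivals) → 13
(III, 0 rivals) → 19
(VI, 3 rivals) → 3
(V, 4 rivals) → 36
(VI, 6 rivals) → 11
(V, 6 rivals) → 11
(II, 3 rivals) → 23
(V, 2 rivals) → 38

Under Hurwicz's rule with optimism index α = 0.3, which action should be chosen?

I: 0.3·23 + 0.7·3 = 9
II: 0.3·35 + 0.7·16 = 21.7
III: 0.3·26 + 0.7·3 = 9.9
IV: 0.3·20 + 0.7·0 = 6
V: 0.3·38 + 0.7·1 = 12.1
VI: 0.3·39 + 0.7·3 = 13.8
Highest Hurwicz score = 21.7 → II.

II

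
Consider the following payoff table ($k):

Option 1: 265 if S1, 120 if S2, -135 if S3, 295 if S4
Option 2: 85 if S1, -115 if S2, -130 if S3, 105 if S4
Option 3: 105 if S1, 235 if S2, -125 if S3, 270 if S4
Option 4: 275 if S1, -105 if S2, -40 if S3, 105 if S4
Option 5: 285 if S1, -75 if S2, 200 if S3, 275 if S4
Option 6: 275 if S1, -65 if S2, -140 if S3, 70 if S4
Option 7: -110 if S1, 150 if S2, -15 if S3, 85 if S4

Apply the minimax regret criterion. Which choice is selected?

Option 5

Column bests: S1=285, S2=235, S3=200, S4=295.
Option 1 regrets: 20, 115, 335, 0 → max 335
Option 2 regrets: 200, 350, 330, 190 → max 350
Option 3 regrets: 180, 0, 325, 25 → max 325
Option 4 regrets: 10, 340, 240, 190 → max 340
Option 5 regrets: 0, 310, 0, 20 → max 310
Option 6 regrets: 10, 300, 340, 225 → max 340
Option 7 regrets: 395, 85, 215, 210 → max 395
Smallest max regret = 310 → Option 5.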